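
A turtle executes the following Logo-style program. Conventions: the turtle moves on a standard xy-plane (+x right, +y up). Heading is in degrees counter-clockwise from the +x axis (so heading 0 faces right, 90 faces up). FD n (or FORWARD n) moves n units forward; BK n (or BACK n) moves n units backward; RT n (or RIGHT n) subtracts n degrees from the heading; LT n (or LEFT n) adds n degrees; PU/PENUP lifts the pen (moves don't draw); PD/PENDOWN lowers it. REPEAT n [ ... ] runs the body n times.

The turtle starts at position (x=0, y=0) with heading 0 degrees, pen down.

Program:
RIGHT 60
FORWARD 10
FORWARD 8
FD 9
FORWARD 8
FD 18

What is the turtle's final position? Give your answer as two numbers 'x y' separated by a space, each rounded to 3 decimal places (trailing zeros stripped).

Answer: 26.5 -45.899

Derivation:
Executing turtle program step by step:
Start: pos=(0,0), heading=0, pen down
RT 60: heading 0 -> 300
FD 10: (0,0) -> (5,-8.66) [heading=300, draw]
FD 8: (5,-8.66) -> (9,-15.588) [heading=300, draw]
FD 9: (9,-15.588) -> (13.5,-23.383) [heading=300, draw]
FD 8: (13.5,-23.383) -> (17.5,-30.311) [heading=300, draw]
FD 18: (17.5,-30.311) -> (26.5,-45.899) [heading=300, draw]
Final: pos=(26.5,-45.899), heading=300, 5 segment(s) drawn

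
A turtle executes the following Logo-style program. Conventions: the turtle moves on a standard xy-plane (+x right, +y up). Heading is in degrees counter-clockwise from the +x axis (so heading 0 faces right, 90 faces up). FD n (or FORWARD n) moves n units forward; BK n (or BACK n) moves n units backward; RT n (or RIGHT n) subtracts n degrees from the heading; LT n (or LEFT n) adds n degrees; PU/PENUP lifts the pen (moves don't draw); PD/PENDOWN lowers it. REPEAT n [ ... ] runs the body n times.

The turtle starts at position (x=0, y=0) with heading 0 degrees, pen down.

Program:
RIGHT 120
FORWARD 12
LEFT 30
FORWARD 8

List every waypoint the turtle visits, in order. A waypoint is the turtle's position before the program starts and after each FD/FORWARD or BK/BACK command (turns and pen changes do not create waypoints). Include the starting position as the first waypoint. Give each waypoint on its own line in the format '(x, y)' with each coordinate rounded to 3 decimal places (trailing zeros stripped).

Executing turtle program step by step:
Start: pos=(0,0), heading=0, pen down
RT 120: heading 0 -> 240
FD 12: (0,0) -> (-6,-10.392) [heading=240, draw]
LT 30: heading 240 -> 270
FD 8: (-6,-10.392) -> (-6,-18.392) [heading=270, draw]
Final: pos=(-6,-18.392), heading=270, 2 segment(s) drawn
Waypoints (3 total):
(0, 0)
(-6, -10.392)
(-6, -18.392)

Answer: (0, 0)
(-6, -10.392)
(-6, -18.392)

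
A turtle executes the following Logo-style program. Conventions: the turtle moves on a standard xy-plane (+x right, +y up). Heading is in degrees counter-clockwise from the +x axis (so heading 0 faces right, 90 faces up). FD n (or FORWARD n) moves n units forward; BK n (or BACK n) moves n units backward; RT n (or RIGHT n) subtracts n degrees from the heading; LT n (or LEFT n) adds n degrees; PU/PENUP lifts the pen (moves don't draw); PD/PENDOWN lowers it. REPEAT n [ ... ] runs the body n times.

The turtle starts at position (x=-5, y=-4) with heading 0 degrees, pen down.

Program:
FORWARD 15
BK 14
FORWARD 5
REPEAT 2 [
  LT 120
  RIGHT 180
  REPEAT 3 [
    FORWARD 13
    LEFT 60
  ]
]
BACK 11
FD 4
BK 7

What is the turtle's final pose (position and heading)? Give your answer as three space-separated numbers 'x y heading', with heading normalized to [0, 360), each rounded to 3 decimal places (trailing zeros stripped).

Executing turtle program step by step:
Start: pos=(-5,-4), heading=0, pen down
FD 15: (-5,-4) -> (10,-4) [heading=0, draw]
BK 14: (10,-4) -> (-4,-4) [heading=0, draw]
FD 5: (-4,-4) -> (1,-4) [heading=0, draw]
REPEAT 2 [
  -- iteration 1/2 --
  LT 120: heading 0 -> 120
  RT 180: heading 120 -> 300
  REPEAT 3 [
    -- iteration 1/3 --
    FD 13: (1,-4) -> (7.5,-15.258) [heading=300, draw]
    LT 60: heading 300 -> 0
    -- iteration 2/3 --
    FD 13: (7.5,-15.258) -> (20.5,-15.258) [heading=0, draw]
    LT 60: heading 0 -> 60
    -- iteration 3/3 --
    FD 13: (20.5,-15.258) -> (27,-4) [heading=60, draw]
    LT 60: heading 60 -> 120
  ]
  -- iteration 2/2 --
  LT 120: heading 120 -> 240
  RT 180: heading 240 -> 60
  REPEAT 3 [
    -- iteration 1/3 --
    FD 13: (27,-4) -> (33.5,7.258) [heading=60, draw]
    LT 60: heading 60 -> 120
    -- iteration 2/3 --
    FD 13: (33.5,7.258) -> (27,18.517) [heading=120, draw]
    LT 60: heading 120 -> 180
    -- iteration 3/3 --
    FD 13: (27,18.517) -> (14,18.517) [heading=180, draw]
    LT 60: heading 180 -> 240
  ]
]
BK 11: (14,18.517) -> (19.5,28.043) [heading=240, draw]
FD 4: (19.5,28.043) -> (17.5,24.579) [heading=240, draw]
BK 7: (17.5,24.579) -> (21,30.641) [heading=240, draw]
Final: pos=(21,30.641), heading=240, 12 segment(s) drawn

Answer: 21 30.641 240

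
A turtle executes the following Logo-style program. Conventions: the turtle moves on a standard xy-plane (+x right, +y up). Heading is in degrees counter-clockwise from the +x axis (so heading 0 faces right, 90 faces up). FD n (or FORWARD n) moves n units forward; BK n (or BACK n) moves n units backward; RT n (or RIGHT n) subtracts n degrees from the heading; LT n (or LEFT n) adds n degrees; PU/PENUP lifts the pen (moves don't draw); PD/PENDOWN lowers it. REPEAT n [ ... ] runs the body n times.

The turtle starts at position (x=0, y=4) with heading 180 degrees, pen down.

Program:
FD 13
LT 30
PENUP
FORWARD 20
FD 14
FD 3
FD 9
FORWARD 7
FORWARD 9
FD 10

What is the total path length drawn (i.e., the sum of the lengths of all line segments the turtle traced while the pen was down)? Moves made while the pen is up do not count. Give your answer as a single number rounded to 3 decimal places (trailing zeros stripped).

Answer: 13

Derivation:
Executing turtle program step by step:
Start: pos=(0,4), heading=180, pen down
FD 13: (0,4) -> (-13,4) [heading=180, draw]
LT 30: heading 180 -> 210
PU: pen up
FD 20: (-13,4) -> (-30.321,-6) [heading=210, move]
FD 14: (-30.321,-6) -> (-42.445,-13) [heading=210, move]
FD 3: (-42.445,-13) -> (-45.043,-14.5) [heading=210, move]
FD 9: (-45.043,-14.5) -> (-52.837,-19) [heading=210, move]
FD 7: (-52.837,-19) -> (-58.899,-22.5) [heading=210, move]
FD 9: (-58.899,-22.5) -> (-66.694,-27) [heading=210, move]
FD 10: (-66.694,-27) -> (-75.354,-32) [heading=210, move]
Final: pos=(-75.354,-32), heading=210, 1 segment(s) drawn

Segment lengths:
  seg 1: (0,4) -> (-13,4), length = 13
Total = 13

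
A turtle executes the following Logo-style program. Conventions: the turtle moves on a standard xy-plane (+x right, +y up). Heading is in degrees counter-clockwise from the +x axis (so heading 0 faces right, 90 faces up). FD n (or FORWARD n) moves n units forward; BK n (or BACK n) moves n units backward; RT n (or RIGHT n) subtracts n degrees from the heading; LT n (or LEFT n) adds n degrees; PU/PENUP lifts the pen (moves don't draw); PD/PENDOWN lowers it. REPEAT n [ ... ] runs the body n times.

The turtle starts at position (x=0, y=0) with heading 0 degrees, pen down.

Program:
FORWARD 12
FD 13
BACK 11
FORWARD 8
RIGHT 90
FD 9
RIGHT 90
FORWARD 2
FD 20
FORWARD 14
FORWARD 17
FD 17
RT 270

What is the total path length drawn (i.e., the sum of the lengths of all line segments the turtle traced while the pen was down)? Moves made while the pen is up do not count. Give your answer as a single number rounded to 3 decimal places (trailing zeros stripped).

Executing turtle program step by step:
Start: pos=(0,0), heading=0, pen down
FD 12: (0,0) -> (12,0) [heading=0, draw]
FD 13: (12,0) -> (25,0) [heading=0, draw]
BK 11: (25,0) -> (14,0) [heading=0, draw]
FD 8: (14,0) -> (22,0) [heading=0, draw]
RT 90: heading 0 -> 270
FD 9: (22,0) -> (22,-9) [heading=270, draw]
RT 90: heading 270 -> 180
FD 2: (22,-9) -> (20,-9) [heading=180, draw]
FD 20: (20,-9) -> (0,-9) [heading=180, draw]
FD 14: (0,-9) -> (-14,-9) [heading=180, draw]
FD 17: (-14,-9) -> (-31,-9) [heading=180, draw]
FD 17: (-31,-9) -> (-48,-9) [heading=180, draw]
RT 270: heading 180 -> 270
Final: pos=(-48,-9), heading=270, 10 segment(s) drawn

Segment lengths:
  seg 1: (0,0) -> (12,0), length = 12
  seg 2: (12,0) -> (25,0), length = 13
  seg 3: (25,0) -> (14,0), length = 11
  seg 4: (14,0) -> (22,0), length = 8
  seg 5: (22,0) -> (22,-9), length = 9
  seg 6: (22,-9) -> (20,-9), length = 2
  seg 7: (20,-9) -> (0,-9), length = 20
  seg 8: (0,-9) -> (-14,-9), length = 14
  seg 9: (-14,-9) -> (-31,-9), length = 17
  seg 10: (-31,-9) -> (-48,-9), length = 17
Total = 123

Answer: 123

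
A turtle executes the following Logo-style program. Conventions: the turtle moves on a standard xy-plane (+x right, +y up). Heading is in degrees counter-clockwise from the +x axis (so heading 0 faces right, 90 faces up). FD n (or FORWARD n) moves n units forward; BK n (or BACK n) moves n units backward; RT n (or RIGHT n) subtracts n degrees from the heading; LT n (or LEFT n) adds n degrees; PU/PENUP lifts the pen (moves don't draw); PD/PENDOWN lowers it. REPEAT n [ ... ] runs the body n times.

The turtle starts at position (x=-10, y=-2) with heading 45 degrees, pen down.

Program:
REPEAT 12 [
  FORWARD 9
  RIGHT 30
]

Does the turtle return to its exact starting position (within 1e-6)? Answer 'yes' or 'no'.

Answer: yes

Derivation:
Executing turtle program step by step:
Start: pos=(-10,-2), heading=45, pen down
REPEAT 12 [
  -- iteration 1/12 --
  FD 9: (-10,-2) -> (-3.636,4.364) [heading=45, draw]
  RT 30: heading 45 -> 15
  -- iteration 2/12 --
  FD 9: (-3.636,4.364) -> (5.057,6.693) [heading=15, draw]
  RT 30: heading 15 -> 345
  -- iteration 3/12 --
  FD 9: (5.057,6.693) -> (13.751,4.364) [heading=345, draw]
  RT 30: heading 345 -> 315
  -- iteration 4/12 --
  FD 9: (13.751,4.364) -> (20.115,-2) [heading=315, draw]
  RT 30: heading 315 -> 285
  -- iteration 5/12 --
  FD 9: (20.115,-2) -> (22.444,-10.693) [heading=285, draw]
  RT 30: heading 285 -> 255
  -- iteration 6/12 --
  FD 9: (22.444,-10.693) -> (20.115,-19.387) [heading=255, draw]
  RT 30: heading 255 -> 225
  -- iteration 7/12 --
  FD 9: (20.115,-19.387) -> (13.751,-25.751) [heading=225, draw]
  RT 30: heading 225 -> 195
  -- iteration 8/12 --
  FD 9: (13.751,-25.751) -> (5.057,-28.08) [heading=195, draw]
  RT 30: heading 195 -> 165
  -- iteration 9/12 --
  FD 9: (5.057,-28.08) -> (-3.636,-25.751) [heading=165, draw]
  RT 30: heading 165 -> 135
  -- iteration 10/12 --
  FD 9: (-3.636,-25.751) -> (-10,-19.387) [heading=135, draw]
  RT 30: heading 135 -> 105
  -- iteration 11/12 --
  FD 9: (-10,-19.387) -> (-12.329,-10.693) [heading=105, draw]
  RT 30: heading 105 -> 75
  -- iteration 12/12 --
  FD 9: (-12.329,-10.693) -> (-10,-2) [heading=75, draw]
  RT 30: heading 75 -> 45
]
Final: pos=(-10,-2), heading=45, 12 segment(s) drawn

Start position: (-10, -2)
Final position: (-10, -2)
Distance = 0; < 1e-6 -> CLOSED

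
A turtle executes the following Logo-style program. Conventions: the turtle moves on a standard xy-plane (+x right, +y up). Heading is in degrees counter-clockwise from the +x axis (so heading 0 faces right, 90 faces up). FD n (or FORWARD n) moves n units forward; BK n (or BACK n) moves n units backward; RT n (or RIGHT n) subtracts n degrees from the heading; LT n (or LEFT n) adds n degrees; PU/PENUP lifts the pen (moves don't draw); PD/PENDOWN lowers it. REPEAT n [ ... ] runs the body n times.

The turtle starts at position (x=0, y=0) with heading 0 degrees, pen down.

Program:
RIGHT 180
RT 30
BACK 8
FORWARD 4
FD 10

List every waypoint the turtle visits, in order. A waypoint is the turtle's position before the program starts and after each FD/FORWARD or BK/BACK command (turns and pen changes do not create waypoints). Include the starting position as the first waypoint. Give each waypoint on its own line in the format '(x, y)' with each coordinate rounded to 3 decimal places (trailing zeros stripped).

Answer: (0, 0)
(6.928, -4)
(3.464, -2)
(-5.196, 3)

Derivation:
Executing turtle program step by step:
Start: pos=(0,0), heading=0, pen down
RT 180: heading 0 -> 180
RT 30: heading 180 -> 150
BK 8: (0,0) -> (6.928,-4) [heading=150, draw]
FD 4: (6.928,-4) -> (3.464,-2) [heading=150, draw]
FD 10: (3.464,-2) -> (-5.196,3) [heading=150, draw]
Final: pos=(-5.196,3), heading=150, 3 segment(s) drawn
Waypoints (4 total):
(0, 0)
(6.928, -4)
(3.464, -2)
(-5.196, 3)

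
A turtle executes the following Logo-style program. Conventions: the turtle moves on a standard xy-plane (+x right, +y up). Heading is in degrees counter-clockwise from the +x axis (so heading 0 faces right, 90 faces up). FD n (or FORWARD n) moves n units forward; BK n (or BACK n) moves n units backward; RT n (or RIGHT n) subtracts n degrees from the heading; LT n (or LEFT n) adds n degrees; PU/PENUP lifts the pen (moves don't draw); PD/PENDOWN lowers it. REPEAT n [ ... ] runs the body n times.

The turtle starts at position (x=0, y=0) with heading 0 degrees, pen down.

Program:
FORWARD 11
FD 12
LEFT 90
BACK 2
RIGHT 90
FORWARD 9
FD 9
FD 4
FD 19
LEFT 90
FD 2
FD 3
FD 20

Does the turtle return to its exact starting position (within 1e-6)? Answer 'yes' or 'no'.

Executing turtle program step by step:
Start: pos=(0,0), heading=0, pen down
FD 11: (0,0) -> (11,0) [heading=0, draw]
FD 12: (11,0) -> (23,0) [heading=0, draw]
LT 90: heading 0 -> 90
BK 2: (23,0) -> (23,-2) [heading=90, draw]
RT 90: heading 90 -> 0
FD 9: (23,-2) -> (32,-2) [heading=0, draw]
FD 9: (32,-2) -> (41,-2) [heading=0, draw]
FD 4: (41,-2) -> (45,-2) [heading=0, draw]
FD 19: (45,-2) -> (64,-2) [heading=0, draw]
LT 90: heading 0 -> 90
FD 2: (64,-2) -> (64,0) [heading=90, draw]
FD 3: (64,0) -> (64,3) [heading=90, draw]
FD 20: (64,3) -> (64,23) [heading=90, draw]
Final: pos=(64,23), heading=90, 10 segment(s) drawn

Start position: (0, 0)
Final position: (64, 23)
Distance = 68.007; >= 1e-6 -> NOT closed

Answer: no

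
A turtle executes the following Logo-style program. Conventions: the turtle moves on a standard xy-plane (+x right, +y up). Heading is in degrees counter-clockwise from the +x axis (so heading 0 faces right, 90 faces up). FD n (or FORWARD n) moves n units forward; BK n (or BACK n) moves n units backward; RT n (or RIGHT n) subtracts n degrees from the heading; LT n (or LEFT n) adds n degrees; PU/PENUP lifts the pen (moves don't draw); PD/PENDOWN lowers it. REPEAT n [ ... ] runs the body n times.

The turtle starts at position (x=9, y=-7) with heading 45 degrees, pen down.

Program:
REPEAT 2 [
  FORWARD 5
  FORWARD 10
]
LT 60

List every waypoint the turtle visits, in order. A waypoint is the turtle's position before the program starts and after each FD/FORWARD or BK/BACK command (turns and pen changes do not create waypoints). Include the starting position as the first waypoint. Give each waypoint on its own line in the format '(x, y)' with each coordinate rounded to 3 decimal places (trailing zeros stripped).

Answer: (9, -7)
(12.536, -3.464)
(19.607, 3.607)
(23.142, 7.142)
(30.213, 14.213)

Derivation:
Executing turtle program step by step:
Start: pos=(9,-7), heading=45, pen down
REPEAT 2 [
  -- iteration 1/2 --
  FD 5: (9,-7) -> (12.536,-3.464) [heading=45, draw]
  FD 10: (12.536,-3.464) -> (19.607,3.607) [heading=45, draw]
  -- iteration 2/2 --
  FD 5: (19.607,3.607) -> (23.142,7.142) [heading=45, draw]
  FD 10: (23.142,7.142) -> (30.213,14.213) [heading=45, draw]
]
LT 60: heading 45 -> 105
Final: pos=(30.213,14.213), heading=105, 4 segment(s) drawn
Waypoints (5 total):
(9, -7)
(12.536, -3.464)
(19.607, 3.607)
(23.142, 7.142)
(30.213, 14.213)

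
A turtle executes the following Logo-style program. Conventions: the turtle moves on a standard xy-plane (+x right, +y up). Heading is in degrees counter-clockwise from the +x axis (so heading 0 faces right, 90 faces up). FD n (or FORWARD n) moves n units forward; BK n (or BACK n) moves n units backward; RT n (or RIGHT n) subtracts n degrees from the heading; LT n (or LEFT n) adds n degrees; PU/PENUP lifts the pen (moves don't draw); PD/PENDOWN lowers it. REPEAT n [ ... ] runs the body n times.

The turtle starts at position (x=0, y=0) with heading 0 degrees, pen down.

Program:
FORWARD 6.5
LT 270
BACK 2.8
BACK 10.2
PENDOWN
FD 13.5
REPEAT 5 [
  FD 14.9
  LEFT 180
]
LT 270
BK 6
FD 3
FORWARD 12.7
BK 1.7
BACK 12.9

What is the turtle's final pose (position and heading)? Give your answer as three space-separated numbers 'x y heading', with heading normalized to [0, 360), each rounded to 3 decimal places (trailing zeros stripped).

Answer: 1.6 -15.4 0

Derivation:
Executing turtle program step by step:
Start: pos=(0,0), heading=0, pen down
FD 6.5: (0,0) -> (6.5,0) [heading=0, draw]
LT 270: heading 0 -> 270
BK 2.8: (6.5,0) -> (6.5,2.8) [heading=270, draw]
BK 10.2: (6.5,2.8) -> (6.5,13) [heading=270, draw]
PD: pen down
FD 13.5: (6.5,13) -> (6.5,-0.5) [heading=270, draw]
REPEAT 5 [
  -- iteration 1/5 --
  FD 14.9: (6.5,-0.5) -> (6.5,-15.4) [heading=270, draw]
  LT 180: heading 270 -> 90
  -- iteration 2/5 --
  FD 14.9: (6.5,-15.4) -> (6.5,-0.5) [heading=90, draw]
  LT 180: heading 90 -> 270
  -- iteration 3/5 --
  FD 14.9: (6.5,-0.5) -> (6.5,-15.4) [heading=270, draw]
  LT 180: heading 270 -> 90
  -- iteration 4/5 --
  FD 14.9: (6.5,-15.4) -> (6.5,-0.5) [heading=90, draw]
  LT 180: heading 90 -> 270
  -- iteration 5/5 --
  FD 14.9: (6.5,-0.5) -> (6.5,-15.4) [heading=270, draw]
  LT 180: heading 270 -> 90
]
LT 270: heading 90 -> 0
BK 6: (6.5,-15.4) -> (0.5,-15.4) [heading=0, draw]
FD 3: (0.5,-15.4) -> (3.5,-15.4) [heading=0, draw]
FD 12.7: (3.5,-15.4) -> (16.2,-15.4) [heading=0, draw]
BK 1.7: (16.2,-15.4) -> (14.5,-15.4) [heading=0, draw]
BK 12.9: (14.5,-15.4) -> (1.6,-15.4) [heading=0, draw]
Final: pos=(1.6,-15.4), heading=0, 14 segment(s) drawn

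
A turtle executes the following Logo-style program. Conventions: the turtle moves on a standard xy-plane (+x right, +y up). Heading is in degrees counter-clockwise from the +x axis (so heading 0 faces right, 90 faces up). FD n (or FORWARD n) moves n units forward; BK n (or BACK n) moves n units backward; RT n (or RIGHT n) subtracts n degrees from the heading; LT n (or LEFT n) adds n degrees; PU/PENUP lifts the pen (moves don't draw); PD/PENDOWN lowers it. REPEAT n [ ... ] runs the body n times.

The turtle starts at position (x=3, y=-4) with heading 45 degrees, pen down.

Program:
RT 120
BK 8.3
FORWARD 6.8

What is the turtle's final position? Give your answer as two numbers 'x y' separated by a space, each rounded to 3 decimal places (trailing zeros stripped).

Executing turtle program step by step:
Start: pos=(3,-4), heading=45, pen down
RT 120: heading 45 -> 285
BK 8.3: (3,-4) -> (0.852,4.017) [heading=285, draw]
FD 6.8: (0.852,4.017) -> (2.612,-2.551) [heading=285, draw]
Final: pos=(2.612,-2.551), heading=285, 2 segment(s) drawn

Answer: 2.612 -2.551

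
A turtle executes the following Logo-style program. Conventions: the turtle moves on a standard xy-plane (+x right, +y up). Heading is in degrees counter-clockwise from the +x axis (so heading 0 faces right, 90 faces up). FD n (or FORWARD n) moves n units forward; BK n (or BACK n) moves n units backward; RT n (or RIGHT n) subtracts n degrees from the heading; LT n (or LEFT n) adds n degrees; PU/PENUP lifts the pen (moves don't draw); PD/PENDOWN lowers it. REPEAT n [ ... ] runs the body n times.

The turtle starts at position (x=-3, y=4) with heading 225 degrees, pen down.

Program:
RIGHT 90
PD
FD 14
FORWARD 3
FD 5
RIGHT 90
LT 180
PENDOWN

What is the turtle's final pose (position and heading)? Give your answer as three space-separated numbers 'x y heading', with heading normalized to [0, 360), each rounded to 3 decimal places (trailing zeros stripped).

Answer: -18.556 19.556 225

Derivation:
Executing turtle program step by step:
Start: pos=(-3,4), heading=225, pen down
RT 90: heading 225 -> 135
PD: pen down
FD 14: (-3,4) -> (-12.899,13.899) [heading=135, draw]
FD 3: (-12.899,13.899) -> (-15.021,16.021) [heading=135, draw]
FD 5: (-15.021,16.021) -> (-18.556,19.556) [heading=135, draw]
RT 90: heading 135 -> 45
LT 180: heading 45 -> 225
PD: pen down
Final: pos=(-18.556,19.556), heading=225, 3 segment(s) drawn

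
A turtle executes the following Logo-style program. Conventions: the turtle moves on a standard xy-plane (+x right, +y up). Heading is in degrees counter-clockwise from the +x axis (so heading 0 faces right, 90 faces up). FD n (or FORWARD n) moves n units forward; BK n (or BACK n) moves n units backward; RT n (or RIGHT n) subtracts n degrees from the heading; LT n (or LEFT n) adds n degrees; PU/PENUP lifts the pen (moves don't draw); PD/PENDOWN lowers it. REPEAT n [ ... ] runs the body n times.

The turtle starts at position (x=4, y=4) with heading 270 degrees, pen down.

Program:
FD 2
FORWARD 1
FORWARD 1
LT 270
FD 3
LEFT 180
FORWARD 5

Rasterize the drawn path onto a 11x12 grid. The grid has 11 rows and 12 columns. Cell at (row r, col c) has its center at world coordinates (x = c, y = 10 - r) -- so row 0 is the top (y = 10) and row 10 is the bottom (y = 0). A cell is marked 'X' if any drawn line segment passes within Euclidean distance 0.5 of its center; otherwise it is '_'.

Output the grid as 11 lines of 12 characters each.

Segment 0: (4,4) -> (4,2)
Segment 1: (4,2) -> (4,1)
Segment 2: (4,1) -> (4,0)
Segment 3: (4,0) -> (1,0)
Segment 4: (1,0) -> (6,-0)

Answer: ____________
____________
____________
____________
____________
____________
____X_______
____X_______
____X_______
____X_______
_XXXXXX_____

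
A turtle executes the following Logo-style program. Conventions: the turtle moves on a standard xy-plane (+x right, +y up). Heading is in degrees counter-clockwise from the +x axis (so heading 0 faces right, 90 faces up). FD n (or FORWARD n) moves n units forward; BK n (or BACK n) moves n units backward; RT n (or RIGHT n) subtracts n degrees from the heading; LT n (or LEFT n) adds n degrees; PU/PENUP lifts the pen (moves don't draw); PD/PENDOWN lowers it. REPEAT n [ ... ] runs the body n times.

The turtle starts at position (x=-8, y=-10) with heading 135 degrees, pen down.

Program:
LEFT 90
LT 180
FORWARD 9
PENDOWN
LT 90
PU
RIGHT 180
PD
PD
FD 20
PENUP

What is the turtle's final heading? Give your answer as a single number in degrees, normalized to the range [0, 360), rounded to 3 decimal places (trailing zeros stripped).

Answer: 315

Derivation:
Executing turtle program step by step:
Start: pos=(-8,-10), heading=135, pen down
LT 90: heading 135 -> 225
LT 180: heading 225 -> 45
FD 9: (-8,-10) -> (-1.636,-3.636) [heading=45, draw]
PD: pen down
LT 90: heading 45 -> 135
PU: pen up
RT 180: heading 135 -> 315
PD: pen down
PD: pen down
FD 20: (-1.636,-3.636) -> (12.506,-17.778) [heading=315, draw]
PU: pen up
Final: pos=(12.506,-17.778), heading=315, 2 segment(s) drawn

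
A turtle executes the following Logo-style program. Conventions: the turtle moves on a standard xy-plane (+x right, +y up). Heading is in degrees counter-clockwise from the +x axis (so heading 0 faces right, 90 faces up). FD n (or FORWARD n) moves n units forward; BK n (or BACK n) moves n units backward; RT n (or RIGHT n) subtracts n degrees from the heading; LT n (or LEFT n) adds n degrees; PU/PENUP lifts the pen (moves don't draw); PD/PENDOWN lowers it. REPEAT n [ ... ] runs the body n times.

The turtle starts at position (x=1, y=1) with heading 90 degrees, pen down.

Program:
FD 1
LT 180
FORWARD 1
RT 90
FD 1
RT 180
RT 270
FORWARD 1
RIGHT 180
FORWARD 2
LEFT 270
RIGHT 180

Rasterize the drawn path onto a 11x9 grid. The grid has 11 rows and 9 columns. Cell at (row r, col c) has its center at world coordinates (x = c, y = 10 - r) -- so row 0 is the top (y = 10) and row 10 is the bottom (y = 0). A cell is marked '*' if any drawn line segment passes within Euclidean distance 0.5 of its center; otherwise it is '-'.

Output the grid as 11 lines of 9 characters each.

Segment 0: (1,1) -> (1,2)
Segment 1: (1,2) -> (1,1)
Segment 2: (1,1) -> (-0,1)
Segment 3: (-0,1) -> (-0,2)
Segment 4: (-0,2) -> (0,0)

Answer: ---------
---------
---------
---------
---------
---------
---------
---------
**-------
**-------
*--------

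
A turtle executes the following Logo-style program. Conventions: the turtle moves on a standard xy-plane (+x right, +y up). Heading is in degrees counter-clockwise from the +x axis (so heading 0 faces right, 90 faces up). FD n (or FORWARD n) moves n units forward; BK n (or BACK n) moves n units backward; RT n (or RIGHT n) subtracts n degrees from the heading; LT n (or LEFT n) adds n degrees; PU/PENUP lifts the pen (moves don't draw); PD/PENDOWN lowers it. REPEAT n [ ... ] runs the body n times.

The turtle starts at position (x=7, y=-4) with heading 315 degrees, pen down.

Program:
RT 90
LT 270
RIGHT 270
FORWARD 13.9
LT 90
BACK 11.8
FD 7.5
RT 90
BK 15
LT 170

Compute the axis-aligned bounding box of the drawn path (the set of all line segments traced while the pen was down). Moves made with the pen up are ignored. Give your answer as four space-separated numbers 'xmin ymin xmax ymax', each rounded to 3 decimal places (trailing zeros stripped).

Answer: -11.173 -13.829 7 -0.182

Derivation:
Executing turtle program step by step:
Start: pos=(7,-4), heading=315, pen down
RT 90: heading 315 -> 225
LT 270: heading 225 -> 135
RT 270: heading 135 -> 225
FD 13.9: (7,-4) -> (-2.829,-13.829) [heading=225, draw]
LT 90: heading 225 -> 315
BK 11.8: (-2.829,-13.829) -> (-11.173,-5.485) [heading=315, draw]
FD 7.5: (-11.173,-5.485) -> (-5.869,-10.788) [heading=315, draw]
RT 90: heading 315 -> 225
BK 15: (-5.869,-10.788) -> (4.737,-0.182) [heading=225, draw]
LT 170: heading 225 -> 35
Final: pos=(4.737,-0.182), heading=35, 4 segment(s) drawn

Segment endpoints: x in {-11.173, -5.869, -2.829, 4.737, 7}, y in {-13.829, -10.788, -5.485, -4, -0.182}
xmin=-11.173, ymin=-13.829, xmax=7, ymax=-0.182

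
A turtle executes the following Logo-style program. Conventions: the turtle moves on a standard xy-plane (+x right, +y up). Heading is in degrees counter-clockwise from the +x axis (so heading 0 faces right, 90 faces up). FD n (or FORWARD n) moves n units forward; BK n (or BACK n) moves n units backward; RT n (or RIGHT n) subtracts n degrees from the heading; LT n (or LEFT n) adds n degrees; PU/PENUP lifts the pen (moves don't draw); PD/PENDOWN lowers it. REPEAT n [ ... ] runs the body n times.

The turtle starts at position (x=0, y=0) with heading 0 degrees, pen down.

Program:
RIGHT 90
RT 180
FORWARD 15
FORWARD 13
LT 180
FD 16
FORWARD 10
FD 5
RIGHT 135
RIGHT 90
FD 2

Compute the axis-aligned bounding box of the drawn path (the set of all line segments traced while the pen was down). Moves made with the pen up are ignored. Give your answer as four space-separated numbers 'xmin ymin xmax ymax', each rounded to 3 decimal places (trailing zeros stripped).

Answer: 0 -3 1.414 28

Derivation:
Executing turtle program step by step:
Start: pos=(0,0), heading=0, pen down
RT 90: heading 0 -> 270
RT 180: heading 270 -> 90
FD 15: (0,0) -> (0,15) [heading=90, draw]
FD 13: (0,15) -> (0,28) [heading=90, draw]
LT 180: heading 90 -> 270
FD 16: (0,28) -> (0,12) [heading=270, draw]
FD 10: (0,12) -> (0,2) [heading=270, draw]
FD 5: (0,2) -> (0,-3) [heading=270, draw]
RT 135: heading 270 -> 135
RT 90: heading 135 -> 45
FD 2: (0,-3) -> (1.414,-1.586) [heading=45, draw]
Final: pos=(1.414,-1.586), heading=45, 6 segment(s) drawn

Segment endpoints: x in {0, 0, 0, 0, 0, 0, 1.414}, y in {-3, -1.586, 0, 2, 12, 15, 28}
xmin=0, ymin=-3, xmax=1.414, ymax=28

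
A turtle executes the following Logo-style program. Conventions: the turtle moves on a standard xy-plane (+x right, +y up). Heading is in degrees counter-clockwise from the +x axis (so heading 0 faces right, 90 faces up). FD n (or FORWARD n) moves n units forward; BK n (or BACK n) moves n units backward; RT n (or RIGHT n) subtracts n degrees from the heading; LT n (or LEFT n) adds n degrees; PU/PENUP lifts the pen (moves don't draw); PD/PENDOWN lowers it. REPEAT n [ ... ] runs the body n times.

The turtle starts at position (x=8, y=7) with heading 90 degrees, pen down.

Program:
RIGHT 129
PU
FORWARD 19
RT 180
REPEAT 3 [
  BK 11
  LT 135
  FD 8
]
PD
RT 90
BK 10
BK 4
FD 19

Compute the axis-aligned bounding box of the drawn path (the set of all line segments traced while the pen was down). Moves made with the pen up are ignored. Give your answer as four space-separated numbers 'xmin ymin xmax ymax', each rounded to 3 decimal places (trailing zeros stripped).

Executing turtle program step by step:
Start: pos=(8,7), heading=90, pen down
RT 129: heading 90 -> 321
PU: pen up
FD 19: (8,7) -> (22.766,-4.957) [heading=321, move]
RT 180: heading 321 -> 141
REPEAT 3 [
  -- iteration 1/3 --
  BK 11: (22.766,-4.957) -> (31.314,-11.88) [heading=141, move]
  LT 135: heading 141 -> 276
  FD 8: (31.314,-11.88) -> (32.151,-19.836) [heading=276, move]
  -- iteration 2/3 --
  BK 11: (32.151,-19.836) -> (31.001,-8.896) [heading=276, move]
  LT 135: heading 276 -> 51
  FD 8: (31.001,-8.896) -> (36.035,-2.679) [heading=51, move]
  -- iteration 3/3 --
  BK 11: (36.035,-2.679) -> (29.113,-11.227) [heading=51, move]
  LT 135: heading 51 -> 186
  FD 8: (29.113,-11.227) -> (21.157,-12.064) [heading=186, move]
]
PD: pen down
RT 90: heading 186 -> 96
BK 10: (21.157,-12.064) -> (22.202,-22.009) [heading=96, draw]
BK 4: (22.202,-22.009) -> (22.62,-25.987) [heading=96, draw]
FD 19: (22.62,-25.987) -> (20.634,-7.091) [heading=96, draw]
Final: pos=(20.634,-7.091), heading=96, 3 segment(s) drawn

Segment endpoints: x in {20.634, 21.157, 22.202, 22.62}, y in {-25.987, -22.009, -12.064, -7.091}
xmin=20.634, ymin=-25.987, xmax=22.62, ymax=-7.091

Answer: 20.634 -25.987 22.62 -7.091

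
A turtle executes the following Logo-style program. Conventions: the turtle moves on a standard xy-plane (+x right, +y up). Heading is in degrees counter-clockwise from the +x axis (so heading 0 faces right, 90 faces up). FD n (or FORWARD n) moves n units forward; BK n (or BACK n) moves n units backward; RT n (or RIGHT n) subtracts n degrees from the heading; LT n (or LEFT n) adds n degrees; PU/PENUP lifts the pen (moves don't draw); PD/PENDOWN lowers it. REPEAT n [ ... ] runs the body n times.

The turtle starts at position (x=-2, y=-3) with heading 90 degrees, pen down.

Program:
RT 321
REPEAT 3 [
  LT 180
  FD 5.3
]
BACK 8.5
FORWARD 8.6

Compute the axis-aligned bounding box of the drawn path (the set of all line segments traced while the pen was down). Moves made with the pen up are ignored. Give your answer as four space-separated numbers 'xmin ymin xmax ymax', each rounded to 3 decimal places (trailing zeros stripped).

Executing turtle program step by step:
Start: pos=(-2,-3), heading=90, pen down
RT 321: heading 90 -> 129
REPEAT 3 [
  -- iteration 1/3 --
  LT 180: heading 129 -> 309
  FD 5.3: (-2,-3) -> (1.335,-7.119) [heading=309, draw]
  -- iteration 2/3 --
  LT 180: heading 309 -> 129
  FD 5.3: (1.335,-7.119) -> (-2,-3) [heading=129, draw]
  -- iteration 3/3 --
  LT 180: heading 129 -> 309
  FD 5.3: (-2,-3) -> (1.335,-7.119) [heading=309, draw]
]
BK 8.5: (1.335,-7.119) -> (-4.014,-0.513) [heading=309, draw]
FD 8.6: (-4.014,-0.513) -> (1.398,-7.197) [heading=309, draw]
Final: pos=(1.398,-7.197), heading=309, 5 segment(s) drawn

Segment endpoints: x in {-4.014, -2, -2, 1.335, 1.335, 1.398}, y in {-7.197, -7.119, -7.119, -3, -3, -0.513}
xmin=-4.014, ymin=-7.197, xmax=1.398, ymax=-0.513

Answer: -4.014 -7.197 1.398 -0.513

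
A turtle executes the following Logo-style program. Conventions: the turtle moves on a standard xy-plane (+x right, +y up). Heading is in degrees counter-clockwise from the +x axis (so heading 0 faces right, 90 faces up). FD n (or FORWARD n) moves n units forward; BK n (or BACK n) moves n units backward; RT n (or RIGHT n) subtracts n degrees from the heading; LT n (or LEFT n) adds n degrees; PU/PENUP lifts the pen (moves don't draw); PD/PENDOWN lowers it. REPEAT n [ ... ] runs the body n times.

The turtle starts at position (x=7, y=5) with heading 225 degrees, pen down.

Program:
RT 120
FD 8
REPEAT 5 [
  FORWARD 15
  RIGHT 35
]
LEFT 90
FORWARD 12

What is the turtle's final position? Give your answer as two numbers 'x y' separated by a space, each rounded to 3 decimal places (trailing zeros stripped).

Answer: 57.028 45.416

Derivation:
Executing turtle program step by step:
Start: pos=(7,5), heading=225, pen down
RT 120: heading 225 -> 105
FD 8: (7,5) -> (4.929,12.727) [heading=105, draw]
REPEAT 5 [
  -- iteration 1/5 --
  FD 15: (4.929,12.727) -> (1.047,27.216) [heading=105, draw]
  RT 35: heading 105 -> 70
  -- iteration 2/5 --
  FD 15: (1.047,27.216) -> (6.177,41.312) [heading=70, draw]
  RT 35: heading 70 -> 35
  -- iteration 3/5 --
  FD 15: (6.177,41.312) -> (18.465,49.915) [heading=35, draw]
  RT 35: heading 35 -> 0
  -- iteration 4/5 --
  FD 15: (18.465,49.915) -> (33.465,49.915) [heading=0, draw]
  RT 35: heading 0 -> 325
  -- iteration 5/5 --
  FD 15: (33.465,49.915) -> (45.752,41.312) [heading=325, draw]
  RT 35: heading 325 -> 290
]
LT 90: heading 290 -> 20
FD 12: (45.752,41.312) -> (57.028,45.416) [heading=20, draw]
Final: pos=(57.028,45.416), heading=20, 7 segment(s) drawn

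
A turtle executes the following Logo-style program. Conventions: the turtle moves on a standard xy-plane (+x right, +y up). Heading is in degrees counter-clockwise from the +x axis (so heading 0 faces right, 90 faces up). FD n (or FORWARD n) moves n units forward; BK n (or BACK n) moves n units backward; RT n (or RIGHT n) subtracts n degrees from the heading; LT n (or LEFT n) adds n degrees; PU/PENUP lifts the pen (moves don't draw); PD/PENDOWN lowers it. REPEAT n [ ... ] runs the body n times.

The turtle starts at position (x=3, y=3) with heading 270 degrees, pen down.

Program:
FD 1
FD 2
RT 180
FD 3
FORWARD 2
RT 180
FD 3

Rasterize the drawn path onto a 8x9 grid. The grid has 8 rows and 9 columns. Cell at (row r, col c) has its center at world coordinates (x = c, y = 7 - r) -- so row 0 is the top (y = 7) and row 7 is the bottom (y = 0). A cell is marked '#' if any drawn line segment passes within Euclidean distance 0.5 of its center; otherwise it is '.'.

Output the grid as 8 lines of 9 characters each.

Answer: .........
.........
...#.....
...#.....
...#.....
...#.....
...#.....
...#.....

Derivation:
Segment 0: (3,3) -> (3,2)
Segment 1: (3,2) -> (3,0)
Segment 2: (3,0) -> (3,3)
Segment 3: (3,3) -> (3,5)
Segment 4: (3,5) -> (3,2)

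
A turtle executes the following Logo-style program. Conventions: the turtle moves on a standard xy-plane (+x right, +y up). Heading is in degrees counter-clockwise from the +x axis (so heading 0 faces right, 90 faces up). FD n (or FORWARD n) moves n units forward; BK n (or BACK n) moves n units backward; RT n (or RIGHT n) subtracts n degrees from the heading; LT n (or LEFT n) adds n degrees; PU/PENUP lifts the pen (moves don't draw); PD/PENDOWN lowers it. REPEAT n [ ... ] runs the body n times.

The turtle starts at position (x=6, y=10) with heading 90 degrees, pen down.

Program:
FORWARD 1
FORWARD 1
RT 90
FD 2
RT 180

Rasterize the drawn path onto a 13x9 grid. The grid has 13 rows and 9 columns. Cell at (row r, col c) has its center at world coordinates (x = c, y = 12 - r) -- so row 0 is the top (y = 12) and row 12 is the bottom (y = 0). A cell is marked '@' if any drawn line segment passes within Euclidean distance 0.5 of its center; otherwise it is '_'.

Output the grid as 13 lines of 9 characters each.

Answer: ______@@@
______@__
______@__
_________
_________
_________
_________
_________
_________
_________
_________
_________
_________

Derivation:
Segment 0: (6,10) -> (6,11)
Segment 1: (6,11) -> (6,12)
Segment 2: (6,12) -> (8,12)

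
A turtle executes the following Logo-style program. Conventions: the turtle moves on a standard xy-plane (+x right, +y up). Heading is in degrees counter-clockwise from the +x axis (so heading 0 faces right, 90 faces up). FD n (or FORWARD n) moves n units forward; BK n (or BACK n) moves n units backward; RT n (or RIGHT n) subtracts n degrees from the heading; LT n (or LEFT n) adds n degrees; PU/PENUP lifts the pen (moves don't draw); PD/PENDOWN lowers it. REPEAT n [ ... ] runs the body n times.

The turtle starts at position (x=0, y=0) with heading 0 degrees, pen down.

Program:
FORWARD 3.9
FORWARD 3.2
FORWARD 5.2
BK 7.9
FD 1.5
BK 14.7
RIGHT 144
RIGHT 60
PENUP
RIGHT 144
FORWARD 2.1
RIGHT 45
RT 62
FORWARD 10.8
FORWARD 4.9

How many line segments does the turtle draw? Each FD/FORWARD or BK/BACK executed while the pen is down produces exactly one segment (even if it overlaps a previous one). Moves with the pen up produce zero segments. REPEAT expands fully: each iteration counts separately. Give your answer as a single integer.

Answer: 6

Derivation:
Executing turtle program step by step:
Start: pos=(0,0), heading=0, pen down
FD 3.9: (0,0) -> (3.9,0) [heading=0, draw]
FD 3.2: (3.9,0) -> (7.1,0) [heading=0, draw]
FD 5.2: (7.1,0) -> (12.3,0) [heading=0, draw]
BK 7.9: (12.3,0) -> (4.4,0) [heading=0, draw]
FD 1.5: (4.4,0) -> (5.9,0) [heading=0, draw]
BK 14.7: (5.9,0) -> (-8.8,0) [heading=0, draw]
RT 144: heading 0 -> 216
RT 60: heading 216 -> 156
PU: pen up
RT 144: heading 156 -> 12
FD 2.1: (-8.8,0) -> (-6.746,0.437) [heading=12, move]
RT 45: heading 12 -> 327
RT 62: heading 327 -> 265
FD 10.8: (-6.746,0.437) -> (-7.687,-10.322) [heading=265, move]
FD 4.9: (-7.687,-10.322) -> (-8.114,-15.204) [heading=265, move]
Final: pos=(-8.114,-15.204), heading=265, 6 segment(s) drawn
Segments drawn: 6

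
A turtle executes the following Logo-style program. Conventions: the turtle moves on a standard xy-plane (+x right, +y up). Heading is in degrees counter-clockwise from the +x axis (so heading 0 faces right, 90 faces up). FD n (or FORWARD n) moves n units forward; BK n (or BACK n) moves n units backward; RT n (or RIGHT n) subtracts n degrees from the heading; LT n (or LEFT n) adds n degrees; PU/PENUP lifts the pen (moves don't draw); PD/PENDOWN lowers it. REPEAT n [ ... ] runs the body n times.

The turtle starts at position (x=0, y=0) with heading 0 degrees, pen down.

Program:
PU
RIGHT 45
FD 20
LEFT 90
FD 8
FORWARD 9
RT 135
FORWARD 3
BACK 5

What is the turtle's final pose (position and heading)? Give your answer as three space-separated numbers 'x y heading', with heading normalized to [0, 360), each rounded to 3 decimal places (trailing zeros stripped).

Executing turtle program step by step:
Start: pos=(0,0), heading=0, pen down
PU: pen up
RT 45: heading 0 -> 315
FD 20: (0,0) -> (14.142,-14.142) [heading=315, move]
LT 90: heading 315 -> 45
FD 8: (14.142,-14.142) -> (19.799,-8.485) [heading=45, move]
FD 9: (19.799,-8.485) -> (26.163,-2.121) [heading=45, move]
RT 135: heading 45 -> 270
FD 3: (26.163,-2.121) -> (26.163,-5.121) [heading=270, move]
BK 5: (26.163,-5.121) -> (26.163,-0.121) [heading=270, move]
Final: pos=(26.163,-0.121), heading=270, 0 segment(s) drawn

Answer: 26.163 -0.121 270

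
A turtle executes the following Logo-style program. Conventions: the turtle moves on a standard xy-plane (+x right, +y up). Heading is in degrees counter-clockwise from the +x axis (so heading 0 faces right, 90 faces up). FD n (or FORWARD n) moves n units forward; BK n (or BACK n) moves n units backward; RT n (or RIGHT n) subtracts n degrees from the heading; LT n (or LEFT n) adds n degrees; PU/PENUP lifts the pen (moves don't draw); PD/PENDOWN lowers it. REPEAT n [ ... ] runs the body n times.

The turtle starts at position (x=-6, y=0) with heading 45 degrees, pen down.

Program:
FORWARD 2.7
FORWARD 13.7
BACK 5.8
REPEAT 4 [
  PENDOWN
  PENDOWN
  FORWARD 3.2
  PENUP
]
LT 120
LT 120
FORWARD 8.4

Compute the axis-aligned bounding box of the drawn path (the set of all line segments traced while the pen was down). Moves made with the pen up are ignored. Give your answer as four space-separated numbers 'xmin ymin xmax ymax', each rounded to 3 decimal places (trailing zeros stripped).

Executing turtle program step by step:
Start: pos=(-6,0), heading=45, pen down
FD 2.7: (-6,0) -> (-4.091,1.909) [heading=45, draw]
FD 13.7: (-4.091,1.909) -> (5.597,11.597) [heading=45, draw]
BK 5.8: (5.597,11.597) -> (1.495,7.495) [heading=45, draw]
REPEAT 4 [
  -- iteration 1/4 --
  PD: pen down
  PD: pen down
  FD 3.2: (1.495,7.495) -> (3.758,9.758) [heading=45, draw]
  PU: pen up
  -- iteration 2/4 --
  PD: pen down
  PD: pen down
  FD 3.2: (3.758,9.758) -> (6.021,12.021) [heading=45, draw]
  PU: pen up
  -- iteration 3/4 --
  PD: pen down
  PD: pen down
  FD 3.2: (6.021,12.021) -> (8.284,14.284) [heading=45, draw]
  PU: pen up
  -- iteration 4/4 --
  PD: pen down
  PD: pen down
  FD 3.2: (8.284,14.284) -> (10.546,16.546) [heading=45, draw]
  PU: pen up
]
LT 120: heading 45 -> 165
LT 120: heading 165 -> 285
FD 8.4: (10.546,16.546) -> (12.72,8.433) [heading=285, move]
Final: pos=(12.72,8.433), heading=285, 7 segment(s) drawn

Segment endpoints: x in {-6, -4.091, 1.495, 3.758, 5.597, 6.021, 8.284, 10.546}, y in {0, 1.909, 7.495, 9.758, 11.597, 12.021, 14.284, 16.546}
xmin=-6, ymin=0, xmax=10.546, ymax=16.546

Answer: -6 0 10.546 16.546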